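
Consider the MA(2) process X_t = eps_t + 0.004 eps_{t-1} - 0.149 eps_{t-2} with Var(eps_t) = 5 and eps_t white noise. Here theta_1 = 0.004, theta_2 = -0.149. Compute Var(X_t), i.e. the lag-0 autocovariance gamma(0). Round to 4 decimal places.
\gamma(0) = 5.1111

For an MA(q) process X_t = eps_t + sum_i theta_i eps_{t-i} with
Var(eps_t) = sigma^2, the variance is
  gamma(0) = sigma^2 * (1 + sum_i theta_i^2).
  sum_i theta_i^2 = (0.004)^2 + (-0.149)^2 = 0.000016 + 0.022201 = 0.022217.
  gamma(0) = 5 * (1 + 0.022217) = 5 * 1.022217 = 5.111085, which rounds to 5.1111.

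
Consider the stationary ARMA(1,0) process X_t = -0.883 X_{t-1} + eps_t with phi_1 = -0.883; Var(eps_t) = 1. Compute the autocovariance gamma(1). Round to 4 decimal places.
\gamma(1) = -4.0080

Multiply the model equation by X_{t-k} and take expectations. With theta_0 = psi_0 = 1 and psi_j the MA(infinity) weights, this gives
  gamma(k) - sum_i phi_i gamma(k-i) = c_k,
  c_k = sigma^2 * sum_{j=k..q} theta_j psi_{j-k}   (c_k = 0 for k > q),
using gamma(-m) = gamma(m).
Pure AR (q = 0): c_0 = sigma^2 = 1, c_k = 0 for k >= 1.
Equations for k = 0 and k = 1 (AR order 1):
  gamma(0) = phi_1 gamma(1) + c_0
  gamma(1) = phi_1 gamma(0) + c_1
Substituting the second into the first: gamma(0) (1 - phi_1^2) = c_0 + phi_1 c_1, so
  gamma(0) = c_0 / (1 - phi_1^2) = 1 / (1 - (-0.883)^2) = 1 / 0.220311 = 4.539038.
  gamma(1) = phi_1 gamma(0) = (-0.883)(4.539038) = -4.007971.
Therefore gamma(1) = -4.0080 (to 4 decimal places).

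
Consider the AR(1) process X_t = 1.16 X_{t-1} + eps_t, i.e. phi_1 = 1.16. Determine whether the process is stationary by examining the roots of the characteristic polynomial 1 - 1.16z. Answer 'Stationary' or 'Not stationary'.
\text{Not stationary}

The AR(p) characteristic polynomial is P(z) = 1 - 1.16z.
Stationarity requires all roots to lie outside the unit circle, i.e. |z| > 1 for every root.
This is linear in z: 1 + (-1.16) z = 0  =>  z = -1/(-1.16) = 0.862069,  |z| = 0.862069.
Moduli of all roots: 0.8621.
All moduli strictly greater than 1? No.
Verdict: Not stationary.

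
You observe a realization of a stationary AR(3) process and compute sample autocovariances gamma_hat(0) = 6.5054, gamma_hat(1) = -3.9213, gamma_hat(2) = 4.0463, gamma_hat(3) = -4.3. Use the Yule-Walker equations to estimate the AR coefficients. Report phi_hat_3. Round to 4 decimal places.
\hat\phi_{3} = -0.3640

The Yule-Walker equations for an AR(p) process read, in matrix form,
  Gamma_p phi = r_p,   with   (Gamma_p)_{ij} = gamma(|i - j|),
                       (r_p)_i = gamma(i),   i,j = 1..p.
Substitute the sample gammas (Toeplitz matrix and right-hand side of size 3):
  Gamma_p = [[6.5054, -3.9213, 4.0463], [-3.9213, 6.5054, -3.9213], [4.0463, -3.9213, 6.5054]]
  r_p     = [-3.9213, 4.0463, -4.3]
Written out (R1..R3):
  (R1) 6.5054 phi_1 - 3.9213 phi_2 + 4.0463 phi_3 = -3.9213
  (R2) -3.9213 phi_1 + 6.5054 phi_2 - 3.9213 phi_3 = 4.0463
  (R3) 4.0463 phi_1 - 3.9213 phi_2 + 6.5054 phi_3 = -4.3
Gaussian elimination:
  R2 <- R2 - (-3.9213/6.5054) R1 = R2 - (-0.602776) R1:  4.141734 phi_2 - 1.482287 phi_3 = 1.682634
  R3 <- R3 - (4.0463/6.5054) R1 = R3 - (0.621991) R1:  -1.482287 phi_2 + 3.988638 phi_3 = -1.860987
  R3 <- R3 - (-1.482287/4.141734) R2 = R3 - (-0.35789) R2:  3.458142 phi_3 = -1.258788
Back-substitution:
  phi_hat_3 = -1.258788 / 3.458142 = -0.364007
  phi_hat_2 = (1.682634 - (-1.482287)(-0.364007)) / 4.141734 = 0.275988
  phi_hat_1 = (-3.9213 - (-3.9213)(0.275988) - (4.0463)(-0.364007)) / 6.5054 = -0.210008
So phi_hat = [-0.2100, 0.2760, -0.3640].
Therefore phi_hat_3 = -0.3640.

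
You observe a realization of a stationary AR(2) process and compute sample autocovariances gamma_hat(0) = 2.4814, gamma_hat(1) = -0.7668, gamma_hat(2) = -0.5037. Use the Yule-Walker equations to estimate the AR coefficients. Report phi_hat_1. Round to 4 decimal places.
\hat\phi_{1} = -0.4110

The Yule-Walker equations for an AR(p) process read, in matrix form,
  Gamma_p phi = r_p,   with   (Gamma_p)_{ij} = gamma(|i - j|),
                       (r_p)_i = gamma(i),   i,j = 1..p.
Substitute the sample gammas (Toeplitz matrix and right-hand side of size 2):
  Gamma_p = [[2.4814, -0.7668], [-0.7668, 2.4814]]
  r_p     = [-0.7668, -0.5037]
Written out:
  2.4814 phi_1 - 0.7668 phi_2 = -0.7668
  -0.7668 phi_1 + 2.4814 phi_2 = -0.5037
Solve by Cramer's rule:
  det = gamma(0)^2 - gamma(1)^2 = (2.4814)^2 - (-0.7668)^2 = 6.15734596 - 0.58798224 = 5.56936372
  phi_hat_1 = [gamma(1) gamma(0) - gamma(1) gamma(2)] / det = [(-0.7668)(2.4814) - (-0.7668)(-0.5037)] / 5.56936372 = -2.28897468 / 5.56936372 = -0.411
  phi_hat_2 = [gamma(0) gamma(2) - gamma(1)^2] / det = [(2.4814)(-0.5037) - (-0.7668)^2] / 5.56936372 = -1.83786342 / 5.56936372 = -0.33
So phi_hat = [-0.4110, -0.3300].
Therefore phi_hat_1 = -0.4110.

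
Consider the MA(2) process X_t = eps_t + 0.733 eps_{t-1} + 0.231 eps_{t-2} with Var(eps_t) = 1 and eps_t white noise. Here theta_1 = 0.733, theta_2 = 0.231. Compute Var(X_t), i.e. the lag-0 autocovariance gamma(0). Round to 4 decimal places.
\gamma(0) = 1.5907

For an MA(q) process X_t = eps_t + sum_i theta_i eps_{t-i} with
Var(eps_t) = sigma^2, the variance is
  gamma(0) = sigma^2 * (1 + sum_i theta_i^2).
  sum_i theta_i^2 = (0.733)^2 + (0.231)^2 = 0.537289 + 0.053361 = 0.59065.
  gamma(0) = 1 * (1 + 0.59065) = 1 * 1.59065 = 1.59065, which rounds to 1.5907.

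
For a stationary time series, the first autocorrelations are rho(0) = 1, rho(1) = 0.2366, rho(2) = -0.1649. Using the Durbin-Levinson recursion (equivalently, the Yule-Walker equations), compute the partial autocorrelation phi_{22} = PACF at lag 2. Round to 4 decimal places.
\phi_{22} = -0.2340

The PACF at lag k is phi_{kk}, the last component of the solution
to the Yule-Walker system G_k phi = r_k where
  (G_k)_{ij} = rho(|i - j|), (r_k)_i = rho(i), i,j = 1..k.
Equivalently, Durbin-Levinson gives phi_{kk} iteratively:
  phi_{11} = rho(1)
  phi_{kk} = [rho(k) - sum_{j=1..k-1} phi_{k-1,j} rho(k-j)]
            / [1 - sum_{j=1..k-1} phi_{k-1,j} rho(j)],
  phi_{k,j} = phi_{k-1,j} - phi_{kk} phi_{k-1,k-j},  j = 1..k-1.
Step k = 1:
  phi_11 = rho(1) = 0.2366.
Step k = 2:
  phi_22 = [rho(2) - phi_11 rho(1)] / [1 - phi_11 rho(1)] = [-0.1649 - (0.2366)(0.2366)] / [1 - (0.2366)(0.2366)]
         = -0.22087956 / 0.94402044 = -0.234.
Therefore phi_{22} = -0.2340.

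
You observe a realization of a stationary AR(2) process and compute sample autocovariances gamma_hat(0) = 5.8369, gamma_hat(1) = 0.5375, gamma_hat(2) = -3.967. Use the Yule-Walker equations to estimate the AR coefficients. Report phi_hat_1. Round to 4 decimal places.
\hat\phi_{1} = 0.1560

The Yule-Walker equations for an AR(p) process read, in matrix form,
  Gamma_p phi = r_p,   with   (Gamma_p)_{ij} = gamma(|i - j|),
                       (r_p)_i = gamma(i),   i,j = 1..p.
Substitute the sample gammas (Toeplitz matrix and right-hand side of size 2):
  Gamma_p = [[5.8369, 0.5375], [0.5375, 5.8369]]
  r_p     = [0.5375, -3.967]
Written out:
  5.8369 phi_1 + 0.5375 phi_2 = 0.5375
  0.5375 phi_1 + 5.8369 phi_2 = -3.967
Solve by Cramer's rule:
  det = gamma(0)^2 - gamma(1)^2 = (5.8369)^2 - (0.5375)^2 = 34.06940161 - 0.28890625 = 33.78049536
  phi_hat_1 = [gamma(1) gamma(0) - gamma(1) gamma(2)] / det = [(0.5375)(5.8369) - (0.5375)(-3.967)] / 33.78049536 = 5.26959625 / 33.78049536 = 0.156
  phi_hat_2 = [gamma(0) gamma(2) - gamma(1)^2] / det = [(5.8369)(-3.967) - (0.5375)^2] / 33.78049536 = -23.44388855 / 33.78049536 = -0.694
So phi_hat = [0.1560, -0.6940].
Therefore phi_hat_1 = 0.1560.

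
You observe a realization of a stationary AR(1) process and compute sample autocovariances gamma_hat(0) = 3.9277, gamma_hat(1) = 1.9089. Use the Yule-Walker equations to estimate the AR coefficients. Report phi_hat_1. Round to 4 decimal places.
\hat\phi_{1} = 0.4860

The Yule-Walker equations for an AR(p) process read, in matrix form,
  Gamma_p phi = r_p,   with   (Gamma_p)_{ij} = gamma(|i - j|),
                       (r_p)_i = gamma(i),   i,j = 1..p.
Substitute the sample gammas (Toeplitz matrix and right-hand side of size 1):
  Gamma_p = [[3.9277]]
  r_p     = [1.9089]
With p = 1 this is the single equation gamma(0) phi_1 = gamma(1):
  phi_hat_1 = gamma(1) / gamma(0) = 1.9089 / 3.9277 = 0.4860.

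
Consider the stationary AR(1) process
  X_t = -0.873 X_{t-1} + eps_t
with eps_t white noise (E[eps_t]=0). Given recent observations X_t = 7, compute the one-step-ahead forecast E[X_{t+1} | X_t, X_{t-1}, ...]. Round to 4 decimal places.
E[X_{t+1} \mid \mathcal F_t] = -6.1110

For an AR(p) model X_t = c + sum_i phi_i X_{t-i} + eps_t, the
one-step-ahead conditional mean is
  E[X_{t+1} | X_t, ...] = c + sum_i phi_i X_{t+1-i}.
Substitute known values:
  E[X_{t+1} | ...] = (-0.873) * (7)
                   = -6.1110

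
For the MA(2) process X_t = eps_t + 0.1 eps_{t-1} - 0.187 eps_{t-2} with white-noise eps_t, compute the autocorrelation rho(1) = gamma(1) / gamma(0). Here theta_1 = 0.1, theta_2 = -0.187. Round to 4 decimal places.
\rho(1) = 0.0778

For an MA(q) process with theta_0 = 1, the autocovariance is
  gamma(k) = sigma^2 * sum_{i=0..q-k} theta_i * theta_{i+k},
and rho(k) = gamma(k) / gamma(0). Sigma^2 cancels.
  numerator   = (1)*(0.1) + (0.1)*(-0.187) = 0.0813.
  denominator = (1)^2 + (0.1)^2 + (-0.187)^2 = 1.044969.
  rho(1) = 0.0813 / 1.044969 = 0.0778.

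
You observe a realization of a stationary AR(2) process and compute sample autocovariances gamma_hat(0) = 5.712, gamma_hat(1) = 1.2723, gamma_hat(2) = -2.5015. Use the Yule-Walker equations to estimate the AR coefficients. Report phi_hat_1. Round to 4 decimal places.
\hat\phi_{1} = 0.3370

The Yule-Walker equations for an AR(p) process read, in matrix form,
  Gamma_p phi = r_p,   with   (Gamma_p)_{ij} = gamma(|i - j|),
                       (r_p)_i = gamma(i),   i,j = 1..p.
Substitute the sample gammas (Toeplitz matrix and right-hand side of size 2):
  Gamma_p = [[5.712, 1.2723], [1.2723, 5.712]]
  r_p     = [1.2723, -2.5015]
Written out:
  5.712 phi_1 + 1.2723 phi_2 = 1.2723
  1.2723 phi_1 + 5.712 phi_2 = -2.5015
Solve by Cramer's rule:
  det = gamma(0)^2 - gamma(1)^2 = (5.712)^2 - (1.2723)^2 = 32.626944 - 1.61874729 = 31.00819671
  phi_hat_1 = [gamma(1) gamma(0) - gamma(1) gamma(2)] / det = [(1.2723)(5.712) - (1.2723)(-2.5015)] / 31.00819671 = 10.45003605 / 31.00819671 = 0.337
  phi_hat_2 = [gamma(0) gamma(2) - gamma(1)^2] / det = [(5.712)(-2.5015) - (1.2723)^2] / 31.00819671 = -15.90731529 / 31.00819671 = -0.513
So phi_hat = [0.3370, -0.5130].
Therefore phi_hat_1 = 0.3370.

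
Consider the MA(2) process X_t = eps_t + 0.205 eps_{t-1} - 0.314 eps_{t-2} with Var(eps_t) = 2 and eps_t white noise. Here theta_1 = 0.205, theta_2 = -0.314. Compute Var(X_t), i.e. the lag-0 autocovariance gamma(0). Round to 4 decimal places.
\gamma(0) = 2.2812

For an MA(q) process X_t = eps_t + sum_i theta_i eps_{t-i} with
Var(eps_t) = sigma^2, the variance is
  gamma(0) = sigma^2 * (1 + sum_i theta_i^2).
  sum_i theta_i^2 = (0.205)^2 + (-0.314)^2 = 0.042025 + 0.098596 = 0.140621.
  gamma(0) = 2 * (1 + 0.140621) = 2 * 1.140621 = 2.281242, which rounds to 2.2812.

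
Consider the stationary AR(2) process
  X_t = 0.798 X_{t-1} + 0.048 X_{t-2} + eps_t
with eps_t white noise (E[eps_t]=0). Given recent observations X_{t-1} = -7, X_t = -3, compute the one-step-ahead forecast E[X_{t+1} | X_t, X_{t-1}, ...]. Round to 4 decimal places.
E[X_{t+1} \mid \mathcal F_t] = -2.7300

For an AR(p) model X_t = c + sum_i phi_i X_{t-i} + eps_t, the
one-step-ahead conditional mean is
  E[X_{t+1} | X_t, ...] = c + sum_i phi_i X_{t+1-i}.
Substitute known values:
  E[X_{t+1} | ...] = (0.798) * (-3) + (0.048) * (-7)
                   = -2.7300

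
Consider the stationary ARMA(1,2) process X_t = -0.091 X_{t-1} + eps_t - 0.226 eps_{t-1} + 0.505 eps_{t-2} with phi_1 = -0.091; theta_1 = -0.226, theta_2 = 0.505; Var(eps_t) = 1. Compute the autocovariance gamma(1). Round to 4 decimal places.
\gamma(1) = -0.5124

Multiply the model equation by X_{t-k} and take expectations. With theta_0 = psi_0 = 1 and psi_j the MA(infinity) weights, this gives
  gamma(k) - sum_i phi_i gamma(k-i) = c_k,
  c_k = sigma^2 * sum_{j=k..q} theta_j psi_{j-k}   (c_k = 0 for k > q),
using gamma(-m) = gamma(m).
psi-weights needed (psi_j = theta_j + sum_i phi_i psi_{j-i}):
  psi_1 = theta_1 + phi_1 = -0.226 + (-0.091) = -0.317
  psi_2 = theta_2 + phi_1 psi_1 = 0.505 + (-0.091)(-0.317) = 0.533847
Right-hand sides:
  c_0 = sigma^2 (1 + theta_1 psi_1 + theta_2 psi_2) = 1 * (1 + (-0.226)(-0.317) + (0.505)(0.533847)) = 1 * 1.341235 = 1.341235
  c_1 = sigma^2 (theta_1 + theta_2 psi_1) = 1 * (-0.226 + (0.505)(-0.317)) = -0.386085
  c_2 = sigma^2 theta_2 = 1 * (0.505) = 0.505
Equations for k = 0 and k = 1 (AR order 1):
  gamma(0) = phi_1 gamma(1) + c_0
  gamma(1) = phi_1 gamma(0) + c_1
Substituting the second into the first: gamma(0) (1 - phi_1^2) = c_0 + phi_1 c_1, so
  gamma(0) = (c_0 + phi_1 c_1) / (1 - phi_1^2) = (1.341235 + (-0.091)(-0.386085)) / (1 - (-0.091)^2) = 1.376368 / 0.991719 = 1.387861.
  gamma(1) = phi_1 gamma(0) + c_1 = (-0.091)(1.387861) + (-0.386085) = -0.51238.
Therefore gamma(1) = -0.5124 (to 4 decimal places).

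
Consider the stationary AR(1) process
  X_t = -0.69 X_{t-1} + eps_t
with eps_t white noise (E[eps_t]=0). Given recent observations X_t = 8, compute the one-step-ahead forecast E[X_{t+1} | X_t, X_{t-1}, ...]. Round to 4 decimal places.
E[X_{t+1} \mid \mathcal F_t] = -5.5200

For an AR(p) model X_t = c + sum_i phi_i X_{t-i} + eps_t, the
one-step-ahead conditional mean is
  E[X_{t+1} | X_t, ...] = c + sum_i phi_i X_{t+1-i}.
Substitute known values:
  E[X_{t+1} | ...] = (-0.69) * (8)
                   = -5.5200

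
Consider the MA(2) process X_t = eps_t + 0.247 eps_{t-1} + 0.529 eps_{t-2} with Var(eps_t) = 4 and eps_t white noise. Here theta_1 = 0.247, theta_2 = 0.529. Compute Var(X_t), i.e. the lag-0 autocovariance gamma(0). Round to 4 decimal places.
\gamma(0) = 5.3634

For an MA(q) process X_t = eps_t + sum_i theta_i eps_{t-i} with
Var(eps_t) = sigma^2, the variance is
  gamma(0) = sigma^2 * (1 + sum_i theta_i^2).
  sum_i theta_i^2 = (0.247)^2 + (0.529)^2 = 0.061009 + 0.279841 = 0.34085.
  gamma(0) = 4 * (1 + 0.34085) = 4 * 1.34085 = 5.3634.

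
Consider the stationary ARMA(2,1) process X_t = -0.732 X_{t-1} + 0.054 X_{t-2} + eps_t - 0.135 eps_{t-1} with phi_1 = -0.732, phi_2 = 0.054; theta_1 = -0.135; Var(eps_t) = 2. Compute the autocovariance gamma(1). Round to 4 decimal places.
\gamma(1) = -5.0321

Multiply the model equation by X_{t-k} and take expectations. With theta_0 = psi_0 = 1 and psi_j the MA(infinity) weights, this gives
  gamma(k) - sum_i phi_i gamma(k-i) = c_k,
  c_k = sigma^2 * sum_{j=k..q} theta_j psi_{j-k}   (c_k = 0 for k > q),
using gamma(-m) = gamma(m).
psi-weights needed (psi_j = theta_j + sum_i phi_i psi_{j-i}):
  psi_1 = theta_1 + phi_1 = -0.135 + (-0.732) = -0.867
Right-hand sides:
  c_0 = sigma^2 (1 + theta_1 psi_1) = 2 * (1 + (-0.135)(-0.867)) = 2 * 1.117045 = 2.23409
  c_1 = sigma^2 theta_1 = 2 * (-0.135) = -0.27
  c_2 = 0
Equations for k = 0, 1, 2 (AR order 2, c_2 = 0):
  (E0) gamma(0) = phi_1 gamma(1) + phi_2 gamma(2) + c_0
  (E1) gamma(1) = phi_1 gamma(0) + phi_2 gamma(1) + c_1
  (E2) gamma(2) = phi_1 gamma(1) + phi_2 gamma(0)
From (E1): gamma(1) = A gamma(0) + B with
  A = phi_1 / (1 - phi_2) = -0.732 / 0.946 = -0.773784,   B = c_1 / (1 - phi_2) = -0.27 / 0.946 = -0.285412.
Insert (E2) into (E0): gamma(0) (1 - phi_2^2) = phi_1 (1 + phi_2) gamma(1) + c_0.
  phi_1 (1 + phi_2) = (-0.732)(1.054) = -0.771528,   1 - phi_2^2 = 0.997084.
Replace gamma(1) by A gamma(0) + B and collect gamma(0):
  gamma(0) [0.997084 - (-0.771528)(-0.773784)] = (-0.771528)(-0.285412) + 2.23409
  gamma(0) * 0.400088 = 2.454294
  gamma(0) = 2.454294 / 0.400088 = 6.134389.
  gamma(1) = A gamma(0) + B = (-0.773784)(6.134389) + (-0.285412) = -5.032106.
Therefore gamma(1) = -5.0321 (to 4 decimal places).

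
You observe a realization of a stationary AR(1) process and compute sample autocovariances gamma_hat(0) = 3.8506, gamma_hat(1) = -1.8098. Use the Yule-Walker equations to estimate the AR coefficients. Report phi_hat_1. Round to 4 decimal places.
\hat\phi_{1} = -0.4700

The Yule-Walker equations for an AR(p) process read, in matrix form,
  Gamma_p phi = r_p,   with   (Gamma_p)_{ij} = gamma(|i - j|),
                       (r_p)_i = gamma(i),   i,j = 1..p.
Substitute the sample gammas (Toeplitz matrix and right-hand side of size 1):
  Gamma_p = [[3.8506]]
  r_p     = [-1.8098]
With p = 1 this is the single equation gamma(0) phi_1 = gamma(1):
  phi_hat_1 = gamma(1) / gamma(0) = -1.8098 / 3.8506 = -0.4700.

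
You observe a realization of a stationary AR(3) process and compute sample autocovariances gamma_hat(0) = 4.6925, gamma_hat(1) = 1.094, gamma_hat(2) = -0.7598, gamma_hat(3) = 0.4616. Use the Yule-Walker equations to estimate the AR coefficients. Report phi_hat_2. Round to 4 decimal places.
\hat\phi_{2} = -0.2920

The Yule-Walker equations for an AR(p) process read, in matrix form,
  Gamma_p phi = r_p,   with   (Gamma_p)_{ij} = gamma(|i - j|),
                       (r_p)_i = gamma(i),   i,j = 1..p.
Substitute the sample gammas (Toeplitz matrix and right-hand side of size 3):
  Gamma_p = [[4.6925, 1.094, -0.7598], [1.094, 4.6925, 1.094], [-0.7598, 1.094, 4.6925]]
  r_p     = [1.094, -0.7598, 0.4616]
Written out (R1..R3):
  (R1) 4.6925 phi_1 + 1.094 phi_2 - 0.7598 phi_3 = 1.094
  (R2) 1.094 phi_1 + 4.6925 phi_2 + 1.094 phi_3 = -0.7598
  (R3) -0.7598 phi_1 + 1.094 phi_2 + 4.6925 phi_3 = 0.4616
Gaussian elimination:
  R2 <- R2 - (1.094/4.6925) R1 = R2 - (0.233138) R1:  4.437447 phi_2 + 1.271138 phi_3 = -1.014853
  R3 <- R3 - (-0.7598/4.6925) R1 = R3 - (-0.161918) R1:  1.271138 phi_2 + 4.569475 phi_3 = 0.638738
  R3 <- R3 - (1.271138/4.437447) R2 = R3 - (0.286457) R2:  4.205348 phi_3 = 0.92945
Back-substitution:
  phi_hat_3 = 0.92945 / 4.205348 = 0.221016
  phi_hat_2 = (-1.014853 - (1.271138)(0.221016)) / 4.437447 = -0.292014
  phi_hat_1 = (1.094 - (1.094)(-0.292014) - (-0.7598)(0.221016)) / 4.6925 = 0.337004
So phi_hat = [0.3370, -0.2920, 0.2210].
Therefore phi_hat_2 = -0.2920.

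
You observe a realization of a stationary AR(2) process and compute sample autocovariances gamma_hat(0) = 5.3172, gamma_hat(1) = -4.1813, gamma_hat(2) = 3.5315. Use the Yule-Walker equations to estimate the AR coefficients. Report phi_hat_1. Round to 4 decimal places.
\hat\phi_{1} = -0.6920

The Yule-Walker equations for an AR(p) process read, in matrix form,
  Gamma_p phi = r_p,   with   (Gamma_p)_{ij} = gamma(|i - j|),
                       (r_p)_i = gamma(i),   i,j = 1..p.
Substitute the sample gammas (Toeplitz matrix and right-hand side of size 2):
  Gamma_p = [[5.3172, -4.1813], [-4.1813, 5.3172]]
  r_p     = [-4.1813, 3.5315]
Written out:
  5.3172 phi_1 - 4.1813 phi_2 = -4.1813
  -4.1813 phi_1 + 5.3172 phi_2 = 3.5315
Solve by Cramer's rule:
  det = gamma(0)^2 - gamma(1)^2 = (5.3172)^2 - (-4.1813)^2 = 28.27261584 - 17.48326969 = 10.78934615
  phi_hat_1 = [gamma(1) gamma(0) - gamma(1) gamma(2)] / det = [(-4.1813)(5.3172) - (-4.1813)(3.5315)] / 10.78934615 = -7.46654741 / 10.78934615 = -0.692
  phi_hat_2 = [gamma(0) gamma(2) - gamma(1)^2] / det = [(5.3172)(3.5315) - (-4.1813)^2] / 10.78934615 = 1.29442211 / 10.78934615 = 0.12
So phi_hat = [-0.6920, 0.1200].
Therefore phi_hat_1 = -0.6920.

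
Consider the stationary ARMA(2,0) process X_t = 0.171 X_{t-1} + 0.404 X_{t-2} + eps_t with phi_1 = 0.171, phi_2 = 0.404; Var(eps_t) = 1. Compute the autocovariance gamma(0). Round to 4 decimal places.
\gamma(0) = 1.3023

Multiply the model equation by X_{t-k} and take expectations. With theta_0 = psi_0 = 1 and psi_j the MA(infinity) weights, this gives
  gamma(k) - sum_i phi_i gamma(k-i) = c_k,
  c_k = sigma^2 * sum_{j=k..q} theta_j psi_{j-k}   (c_k = 0 for k > q),
using gamma(-m) = gamma(m).
Pure AR (q = 0): c_0 = sigma^2 = 1, c_k = 0 for k >= 1.
Equations for k = 0, 1, 2 (AR order 2, c_2 = 0):
  (E0) gamma(0) = phi_1 gamma(1) + phi_2 gamma(2) + c_0
  (E1) gamma(1) = phi_1 gamma(0) + phi_2 gamma(1) + c_1
  (E2) gamma(2) = phi_1 gamma(1) + phi_2 gamma(0)
From (E1): gamma(1) = A gamma(0) + B with
  A = phi_1 / (1 - phi_2) = 0.171 / 0.596 = 0.286913,   B = c_1 / (1 - phi_2) = 0 / 0.596 = 0.
Insert (E2) into (E0): gamma(0) (1 - phi_2^2) = phi_1 (1 + phi_2) gamma(1) + c_0.
  phi_1 (1 + phi_2) = (0.171)(1.404) = 0.240084,   1 - phi_2^2 = 0.836784.
Replace gamma(1) by A gamma(0) + B and collect gamma(0):
  gamma(0) [0.836784 - (0.240084)(0.286913)] = c_0 = 1
  gamma(0) * 0.767901 = 1
  gamma(0) = 1 / 0.767901 = 1.302251.
Therefore gamma(0) = 1.3023 (to 4 decimal places).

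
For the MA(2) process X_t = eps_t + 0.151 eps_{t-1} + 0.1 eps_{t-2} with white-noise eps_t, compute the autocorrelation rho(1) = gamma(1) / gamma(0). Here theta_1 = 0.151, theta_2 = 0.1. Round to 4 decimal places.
\rho(1) = 0.1608

For an MA(q) process with theta_0 = 1, the autocovariance is
  gamma(k) = sigma^2 * sum_{i=0..q-k} theta_i * theta_{i+k},
and rho(k) = gamma(k) / gamma(0). Sigma^2 cancels.
  numerator   = (1)*(0.151) + (0.151)*(0.1) = 0.1661.
  denominator = (1)^2 + (0.151)^2 + (0.1)^2 = 1.032801.
  rho(1) = 0.1661 / 1.032801 = 0.1608.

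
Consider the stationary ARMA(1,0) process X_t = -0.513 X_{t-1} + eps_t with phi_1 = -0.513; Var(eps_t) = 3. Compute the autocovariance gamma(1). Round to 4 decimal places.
\gamma(1) = -2.0887

Multiply the model equation by X_{t-k} and take expectations. With theta_0 = psi_0 = 1 and psi_j the MA(infinity) weights, this gives
  gamma(k) - sum_i phi_i gamma(k-i) = c_k,
  c_k = sigma^2 * sum_{j=k..q} theta_j psi_{j-k}   (c_k = 0 for k > q),
using gamma(-m) = gamma(m).
Pure AR (q = 0): c_0 = sigma^2 = 3, c_k = 0 for k >= 1.
Equations for k = 0 and k = 1 (AR order 1):
  gamma(0) = phi_1 gamma(1) + c_0
  gamma(1) = phi_1 gamma(0) + c_1
Substituting the second into the first: gamma(0) (1 - phi_1^2) = c_0 + phi_1 c_1, so
  gamma(0) = c_0 / (1 - phi_1^2) = 3 / (1 - (-0.513)^2) = 3 / 0.736831 = 4.07149.
  gamma(1) = phi_1 gamma(0) = (-0.513)(4.07149) = -2.088674.
Therefore gamma(1) = -2.0887 (to 4 decimal places).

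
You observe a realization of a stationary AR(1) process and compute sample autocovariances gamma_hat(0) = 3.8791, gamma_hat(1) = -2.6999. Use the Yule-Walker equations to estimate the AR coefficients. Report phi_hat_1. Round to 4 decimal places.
\hat\phi_{1} = -0.6960

The Yule-Walker equations for an AR(p) process read, in matrix form,
  Gamma_p phi = r_p,   with   (Gamma_p)_{ij} = gamma(|i - j|),
                       (r_p)_i = gamma(i),   i,j = 1..p.
Substitute the sample gammas (Toeplitz matrix and right-hand side of size 1):
  Gamma_p = [[3.8791]]
  r_p     = [-2.6999]
With p = 1 this is the single equation gamma(0) phi_1 = gamma(1):
  phi_hat_1 = gamma(1) / gamma(0) = -2.6999 / 3.8791 = -0.6960.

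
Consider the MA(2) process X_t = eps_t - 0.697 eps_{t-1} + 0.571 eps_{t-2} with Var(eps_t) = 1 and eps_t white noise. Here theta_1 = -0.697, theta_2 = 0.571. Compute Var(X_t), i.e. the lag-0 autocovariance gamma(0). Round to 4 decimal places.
\gamma(0) = 1.8119

For an MA(q) process X_t = eps_t + sum_i theta_i eps_{t-i} with
Var(eps_t) = sigma^2, the variance is
  gamma(0) = sigma^2 * (1 + sum_i theta_i^2).
  sum_i theta_i^2 = (-0.697)^2 + (0.571)^2 = 0.485809 + 0.326041 = 0.81185.
  gamma(0) = 1 * (1 + 0.81185) = 1 * 1.81185 = 1.81185, which rounds to 1.8119.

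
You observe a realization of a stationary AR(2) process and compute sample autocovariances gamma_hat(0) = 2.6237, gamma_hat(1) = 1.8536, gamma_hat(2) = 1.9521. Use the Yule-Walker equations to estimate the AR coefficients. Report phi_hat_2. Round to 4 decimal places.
\hat\phi_{2} = 0.4890

The Yule-Walker equations for an AR(p) process read, in matrix form,
  Gamma_p phi = r_p,   with   (Gamma_p)_{ij} = gamma(|i - j|),
                       (r_p)_i = gamma(i),   i,j = 1..p.
Substitute the sample gammas (Toeplitz matrix and right-hand side of size 2):
  Gamma_p = [[2.6237, 1.8536], [1.8536, 2.6237]]
  r_p     = [1.8536, 1.9521]
Written out:
  2.6237 phi_1 + 1.8536 phi_2 = 1.8536
  1.8536 phi_1 + 2.6237 phi_2 = 1.9521
Solve by Cramer's rule:
  det = gamma(0)^2 - gamma(1)^2 = (2.6237)^2 - (1.8536)^2 = 6.88380169 - 3.43583296 = 3.44796873
  phi_hat_1 = [gamma(1) gamma(0) - gamma(1) gamma(2)] / det = [(1.8536)(2.6237) - (1.8536)(1.9521)] / 3.44796873 = 1.24487776 / 3.44796873 = 0.361
  phi_hat_2 = [gamma(0) gamma(2) - gamma(1)^2] / det = [(2.6237)(1.9521) - (1.8536)^2] / 3.44796873 = 1.68589181 / 3.44796873 = 0.489
So phi_hat = [0.3610, 0.4890].
Therefore phi_hat_2 = 0.4890.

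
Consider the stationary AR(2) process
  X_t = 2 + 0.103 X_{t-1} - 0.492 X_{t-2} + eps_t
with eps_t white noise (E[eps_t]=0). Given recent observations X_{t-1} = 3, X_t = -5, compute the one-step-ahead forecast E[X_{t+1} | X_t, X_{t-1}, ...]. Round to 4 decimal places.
E[X_{t+1} \mid \mathcal F_t] = 0.0090

For an AR(p) model X_t = c + sum_i phi_i X_{t-i} + eps_t, the
one-step-ahead conditional mean is
  E[X_{t+1} | X_t, ...] = c + sum_i phi_i X_{t+1-i}.
Substitute known values:
  E[X_{t+1} | ...] = 2 + (0.103) * (-5) + (-0.492) * (3)
                   = 0.0090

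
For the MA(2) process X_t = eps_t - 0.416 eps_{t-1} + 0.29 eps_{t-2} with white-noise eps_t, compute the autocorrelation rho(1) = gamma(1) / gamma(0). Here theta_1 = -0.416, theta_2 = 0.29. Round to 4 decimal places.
\rho(1) = -0.4269

For an MA(q) process with theta_0 = 1, the autocovariance is
  gamma(k) = sigma^2 * sum_{i=0..q-k} theta_i * theta_{i+k},
and rho(k) = gamma(k) / gamma(0). Sigma^2 cancels.
  numerator   = (1)*(-0.416) + (-0.416)*(0.29) = -0.53664.
  denominator = (1)^2 + (-0.416)^2 + (0.29)^2 = 1.257156.
  rho(1) = -0.53664 / 1.257156 = -0.4269.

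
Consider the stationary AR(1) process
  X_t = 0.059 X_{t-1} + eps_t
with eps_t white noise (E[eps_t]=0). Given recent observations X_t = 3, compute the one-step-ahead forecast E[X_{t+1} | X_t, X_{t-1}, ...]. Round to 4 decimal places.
E[X_{t+1} \mid \mathcal F_t] = 0.1770

For an AR(p) model X_t = c + sum_i phi_i X_{t-i} + eps_t, the
one-step-ahead conditional mean is
  E[X_{t+1} | X_t, ...] = c + sum_i phi_i X_{t+1-i}.
Substitute known values:
  E[X_{t+1} | ...] = (0.059) * (3)
                   = 0.1770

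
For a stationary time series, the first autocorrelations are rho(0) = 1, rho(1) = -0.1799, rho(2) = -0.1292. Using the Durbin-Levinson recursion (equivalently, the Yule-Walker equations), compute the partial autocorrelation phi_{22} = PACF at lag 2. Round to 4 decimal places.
\phi_{22} = -0.1670

The PACF at lag k is phi_{kk}, the last component of the solution
to the Yule-Walker system G_k phi = r_k where
  (G_k)_{ij} = rho(|i - j|), (r_k)_i = rho(i), i,j = 1..k.
Equivalently, Durbin-Levinson gives phi_{kk} iteratively:
  phi_{11} = rho(1)
  phi_{kk} = [rho(k) - sum_{j=1..k-1} phi_{k-1,j} rho(k-j)]
            / [1 - sum_{j=1..k-1} phi_{k-1,j} rho(j)],
  phi_{k,j} = phi_{k-1,j} - phi_{kk} phi_{k-1,k-j},  j = 1..k-1.
Step k = 1:
  phi_11 = rho(1) = -0.1799.
Step k = 2:
  phi_22 = [rho(2) - phi_11 rho(1)] / [1 - phi_11 rho(1)] = [-0.1292 - (-0.1799)(-0.1799)] / [1 - (-0.1799)(-0.1799)]
         = -0.16156401 / 0.96763599 = -0.167.
Therefore phi_{22} = -0.1670.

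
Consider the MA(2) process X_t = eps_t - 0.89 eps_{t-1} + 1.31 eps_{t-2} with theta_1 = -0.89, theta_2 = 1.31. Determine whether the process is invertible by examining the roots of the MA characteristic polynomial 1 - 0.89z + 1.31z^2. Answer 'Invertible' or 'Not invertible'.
\text{Not invertible}

The MA(q) characteristic polynomial is P(z) = 1 - 0.89z + 1.31z^2.
Invertibility requires all roots to lie outside the unit circle, i.e. |z| > 1 for every root.
Set 1 + (-0.89) z + (1.31) z^2 = 0, i.e. a z^2 + b z + c = 0 with a = 1.31, b = -0.89, c = 1.
Discriminant D = b^2 - 4ac = (-0.89)^2 - 4*(1.31)*1 = 0.7921 - (5.24) = -4.4479.
D < 0, so the roots are the complex-conjugate pair z = (-b +/- i sqrt(-D)) / (2a) = 0.3397 +/- 0.805i.
For a conjugate pair |z|^2 = z * conj(z) = (product of roots) = c/a = 1/(1.31) = 0.763359, so |z| = sqrt(0.763359) = 0.8737 for both roots.
Moduli of all roots: 0.8737, 0.8737.
All moduli strictly greater than 1? No.
Verdict: Not invertible.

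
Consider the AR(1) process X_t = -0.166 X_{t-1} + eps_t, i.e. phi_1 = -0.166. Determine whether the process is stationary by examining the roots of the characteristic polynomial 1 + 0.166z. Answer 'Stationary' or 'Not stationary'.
\text{Stationary}

The AR(p) characteristic polynomial is P(z) = 1 + 0.166z.
Stationarity requires all roots to lie outside the unit circle, i.e. |z| > 1 for every root.
This is linear in z: 1 + (0.166) z = 0  =>  z = -1/(0.166) = -6.024096,  |z| = 6.024096.
Moduli of all roots: 6.0241.
All moduli strictly greater than 1? Yes.
Verdict: Stationary.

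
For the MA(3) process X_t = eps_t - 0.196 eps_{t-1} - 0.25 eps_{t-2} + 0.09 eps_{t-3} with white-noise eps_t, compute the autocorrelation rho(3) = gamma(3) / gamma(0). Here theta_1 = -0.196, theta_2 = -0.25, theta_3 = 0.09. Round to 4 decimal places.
\rho(3) = 0.0812

For an MA(q) process with theta_0 = 1, the autocovariance is
  gamma(k) = sigma^2 * sum_{i=0..q-k} theta_i * theta_{i+k},
and rho(k) = gamma(k) / gamma(0). Sigma^2 cancels.
  numerator   = (1)*(0.09) = 0.09.
  denominator = (1)^2 + (-0.196)^2 + (-0.25)^2 + (0.09)^2 = 1.109016.
  rho(3) = 0.09 / 1.109016 = 0.0812.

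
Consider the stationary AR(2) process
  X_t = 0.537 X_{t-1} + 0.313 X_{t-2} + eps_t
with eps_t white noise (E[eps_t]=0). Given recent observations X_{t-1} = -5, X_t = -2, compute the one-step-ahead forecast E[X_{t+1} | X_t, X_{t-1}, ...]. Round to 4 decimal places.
E[X_{t+1} \mid \mathcal F_t] = -2.6390

For an AR(p) model X_t = c + sum_i phi_i X_{t-i} + eps_t, the
one-step-ahead conditional mean is
  E[X_{t+1} | X_t, ...] = c + sum_i phi_i X_{t+1-i}.
Substitute known values:
  E[X_{t+1} | ...] = (0.537) * (-2) + (0.313) * (-5)
                   = -2.6390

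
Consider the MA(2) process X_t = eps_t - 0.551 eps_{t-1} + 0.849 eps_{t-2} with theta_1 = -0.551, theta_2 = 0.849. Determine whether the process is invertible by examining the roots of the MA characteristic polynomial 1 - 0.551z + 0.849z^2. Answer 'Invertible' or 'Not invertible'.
\text{Invertible}

The MA(q) characteristic polynomial is P(z) = 1 - 0.551z + 0.849z^2.
Invertibility requires all roots to lie outside the unit circle, i.e. |z| > 1 for every root.
Set 1 + (-0.551) z + (0.849) z^2 = 0, i.e. a z^2 + b z + c = 0 with a = 0.849, b = -0.551, c = 1.
Discriminant D = b^2 - 4ac = (-0.551)^2 - 4*(0.849)*1 = 0.303601 - (3.396) = -3.092399.
D < 0, so the roots are the complex-conjugate pair z = (-b +/- i sqrt(-D)) / (2a) = 0.3245 +/- 1.0356i.
For a conjugate pair |z|^2 = z * conj(z) = (product of roots) = c/a = 1/(0.849) = 1.177856, so |z| = sqrt(1.177856) = 1.0853 for both roots.
Moduli of all roots: 1.0853, 1.0853.
All moduli strictly greater than 1? Yes.
Verdict: Invertible.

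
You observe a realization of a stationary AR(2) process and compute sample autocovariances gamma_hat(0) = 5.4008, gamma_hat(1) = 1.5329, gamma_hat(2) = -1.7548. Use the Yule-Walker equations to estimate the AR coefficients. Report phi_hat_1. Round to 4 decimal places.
\hat\phi_{1} = 0.4090

The Yule-Walker equations for an AR(p) process read, in matrix form,
  Gamma_p phi = r_p,   with   (Gamma_p)_{ij} = gamma(|i - j|),
                       (r_p)_i = gamma(i),   i,j = 1..p.
Substitute the sample gammas (Toeplitz matrix and right-hand side of size 2):
  Gamma_p = [[5.4008, 1.5329], [1.5329, 5.4008]]
  r_p     = [1.5329, -1.7548]
Written out:
  5.4008 phi_1 + 1.5329 phi_2 = 1.5329
  1.5329 phi_1 + 5.4008 phi_2 = -1.7548
Solve by Cramer's rule:
  det = gamma(0)^2 - gamma(1)^2 = (5.4008)^2 - (1.5329)^2 = 29.16864064 - 2.34978241 = 26.81885823
  phi_hat_1 = [gamma(1) gamma(0) - gamma(1) gamma(2)] / det = [(1.5329)(5.4008) - (1.5329)(-1.7548)] / 26.81885823 = 10.96881924 / 26.81885823 = 0.409
  phi_hat_2 = [gamma(0) gamma(2) - gamma(1)^2] / det = [(5.4008)(-1.7548) - (1.5329)^2] / 26.81885823 = -11.82710625 / 26.81885823 = -0.441
So phi_hat = [0.4090, -0.4410].
Therefore phi_hat_1 = 0.4090.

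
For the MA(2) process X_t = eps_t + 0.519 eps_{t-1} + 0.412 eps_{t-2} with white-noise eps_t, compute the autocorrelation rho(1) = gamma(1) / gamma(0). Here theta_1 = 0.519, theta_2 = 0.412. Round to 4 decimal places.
\rho(1) = 0.5092

For an MA(q) process with theta_0 = 1, the autocovariance is
  gamma(k) = sigma^2 * sum_{i=0..q-k} theta_i * theta_{i+k},
and rho(k) = gamma(k) / gamma(0). Sigma^2 cancels.
  numerator   = (1)*(0.519) + (0.519)*(0.412) = 0.732828.
  denominator = (1)^2 + (0.519)^2 + (0.412)^2 = 1.439105.
  rho(1) = 0.732828 / 1.439105 = 0.5092.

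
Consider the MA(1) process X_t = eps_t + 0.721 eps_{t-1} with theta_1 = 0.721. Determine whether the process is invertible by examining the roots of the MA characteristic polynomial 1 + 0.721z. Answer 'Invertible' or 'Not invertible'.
\text{Invertible}

The MA(q) characteristic polynomial is P(z) = 1 + 0.721z.
Invertibility requires all roots to lie outside the unit circle, i.e. |z| > 1 for every root.
This is linear in z: 1 + (0.721) z = 0  =>  z = -1/(0.721) = -1.386963,  |z| = 1.386963.
Moduli of all roots: 1.3870.
All moduli strictly greater than 1? Yes.
Verdict: Invertible.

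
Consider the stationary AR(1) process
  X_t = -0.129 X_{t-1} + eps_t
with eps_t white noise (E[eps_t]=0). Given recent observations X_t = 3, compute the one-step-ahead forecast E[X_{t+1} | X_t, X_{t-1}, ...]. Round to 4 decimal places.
E[X_{t+1} \mid \mathcal F_t] = -0.3870

For an AR(p) model X_t = c + sum_i phi_i X_{t-i} + eps_t, the
one-step-ahead conditional mean is
  E[X_{t+1} | X_t, ...] = c + sum_i phi_i X_{t+1-i}.
Substitute known values:
  E[X_{t+1} | ...] = (-0.129) * (3)
                   = -0.3870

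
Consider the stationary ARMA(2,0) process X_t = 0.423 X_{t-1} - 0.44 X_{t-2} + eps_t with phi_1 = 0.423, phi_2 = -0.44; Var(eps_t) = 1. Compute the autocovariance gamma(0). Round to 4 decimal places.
\gamma(0) = 1.3572

Multiply the model equation by X_{t-k} and take expectations. With theta_0 = psi_0 = 1 and psi_j the MA(infinity) weights, this gives
  gamma(k) - sum_i phi_i gamma(k-i) = c_k,
  c_k = sigma^2 * sum_{j=k..q} theta_j psi_{j-k}   (c_k = 0 for k > q),
using gamma(-m) = gamma(m).
Pure AR (q = 0): c_0 = sigma^2 = 1, c_k = 0 for k >= 1.
Equations for k = 0, 1, 2 (AR order 2, c_2 = 0):
  (E0) gamma(0) = phi_1 gamma(1) + phi_2 gamma(2) + c_0
  (E1) gamma(1) = phi_1 gamma(0) + phi_2 gamma(1) + c_1
  (E2) gamma(2) = phi_1 gamma(1) + phi_2 gamma(0)
From (E1): gamma(1) = A gamma(0) + B with
  A = phi_1 / (1 - phi_2) = 0.423 / 1.44 = 0.29375,   B = c_1 / (1 - phi_2) = 0 / 1.44 = 0.
Insert (E2) into (E0): gamma(0) (1 - phi_2^2) = phi_1 (1 + phi_2) gamma(1) + c_0.
  phi_1 (1 + phi_2) = (0.423)(0.56) = 0.23688,   1 - phi_2^2 = 0.8064.
Replace gamma(1) by A gamma(0) + B and collect gamma(0):
  gamma(0) [0.8064 - (0.23688)(0.29375)] = c_0 = 1
  gamma(0) * 0.736816 = 1
  gamma(0) = 1 / 0.736816 = 1.35719.
Therefore gamma(0) = 1.3572 (to 4 decimal places).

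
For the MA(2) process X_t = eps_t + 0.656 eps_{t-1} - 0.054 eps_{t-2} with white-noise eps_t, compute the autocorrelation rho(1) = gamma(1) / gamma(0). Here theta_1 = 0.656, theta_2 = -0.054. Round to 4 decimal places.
\rho(1) = 0.4330

For an MA(q) process with theta_0 = 1, the autocovariance is
  gamma(k) = sigma^2 * sum_{i=0..q-k} theta_i * theta_{i+k},
and rho(k) = gamma(k) / gamma(0). Sigma^2 cancels.
  numerator   = (1)*(0.656) + (0.656)*(-0.054) = 0.620576.
  denominator = (1)^2 + (0.656)^2 + (-0.054)^2 = 1.433252.
  rho(1) = 0.620576 / 1.433252 = 0.4330.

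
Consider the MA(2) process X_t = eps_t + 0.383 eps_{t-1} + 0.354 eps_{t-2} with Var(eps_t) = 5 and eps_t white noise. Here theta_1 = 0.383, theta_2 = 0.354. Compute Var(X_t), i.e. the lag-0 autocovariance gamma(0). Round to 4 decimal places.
\gamma(0) = 6.3600

For an MA(q) process X_t = eps_t + sum_i theta_i eps_{t-i} with
Var(eps_t) = sigma^2, the variance is
  gamma(0) = sigma^2 * (1 + sum_i theta_i^2).
  sum_i theta_i^2 = (0.383)^2 + (0.354)^2 = 0.146689 + 0.125316 = 0.272005.
  gamma(0) = 5 * (1 + 0.272005) = 5 * 1.272005 = 6.360025, which rounds to 6.3600.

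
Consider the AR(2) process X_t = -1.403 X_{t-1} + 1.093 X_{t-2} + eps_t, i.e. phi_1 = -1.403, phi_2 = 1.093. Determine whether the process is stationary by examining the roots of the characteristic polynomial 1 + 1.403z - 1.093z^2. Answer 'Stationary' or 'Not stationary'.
\text{Not stationary}

The AR(p) characteristic polynomial is P(z) = 1 + 1.403z - 1.093z^2.
Stationarity requires all roots to lie outside the unit circle, i.e. |z| > 1 for every root.
Set 1 + (1.403) z + (-1.093) z^2 = 0, i.e. a z^2 + b z + c = 0 with a = -1.093, b = 1.403, c = 1.
Discriminant D = b^2 - 4ac = (1.403)^2 - 4*(-1.093)*1 = 1.968409 - (-4.372) = 6.340409.
D >= 0, so the roots are real: z = (-b +/- sqrt(D)) / (2a) = (-1.403 +/- 2.518017) / (-2.186).
  z_1 = (-1.403 + 2.518017) / (-2.186) = -0.5101,   |z_1| = 0.5101.
  z_2 = (-1.403 - 2.518017) / (-2.186) = 1.7937,   |z_2| = 1.7937.
Moduli of all roots: 0.5101, 1.7937.
All moduli strictly greater than 1? No.
Verdict: Not stationary.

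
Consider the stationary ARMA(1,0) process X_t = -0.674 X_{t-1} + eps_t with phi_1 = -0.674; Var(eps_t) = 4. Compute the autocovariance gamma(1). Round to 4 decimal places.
\gamma(1) = -4.9402

Multiply the model equation by X_{t-k} and take expectations. With theta_0 = psi_0 = 1 and psi_j the MA(infinity) weights, this gives
  gamma(k) - sum_i phi_i gamma(k-i) = c_k,
  c_k = sigma^2 * sum_{j=k..q} theta_j psi_{j-k}   (c_k = 0 for k > q),
using gamma(-m) = gamma(m).
Pure AR (q = 0): c_0 = sigma^2 = 4, c_k = 0 for k >= 1.
Equations for k = 0 and k = 1 (AR order 1):
  gamma(0) = phi_1 gamma(1) + c_0
  gamma(1) = phi_1 gamma(0) + c_1
Substituting the second into the first: gamma(0) (1 - phi_1^2) = c_0 + phi_1 c_1, so
  gamma(0) = c_0 / (1 - phi_1^2) = 4 / (1 - (-0.674)^2) = 4 / 0.545724 = 7.329712.
  gamma(1) = phi_1 gamma(0) = (-0.674)(7.329712) = -4.940226.
Therefore gamma(1) = -4.9402 (to 4 decimal places).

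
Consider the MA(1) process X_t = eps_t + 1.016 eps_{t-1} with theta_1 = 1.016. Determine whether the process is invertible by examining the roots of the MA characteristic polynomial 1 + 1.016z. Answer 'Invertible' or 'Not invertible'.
\text{Not invertible}

The MA(q) characteristic polynomial is P(z) = 1 + 1.016z.
Invertibility requires all roots to lie outside the unit circle, i.e. |z| > 1 for every root.
This is linear in z: 1 + (1.016) z = 0  =>  z = -1/(1.016) = -0.984252,  |z| = 0.984252.
Moduli of all roots: 0.9843.
All moduli strictly greater than 1? No.
Verdict: Not invertible.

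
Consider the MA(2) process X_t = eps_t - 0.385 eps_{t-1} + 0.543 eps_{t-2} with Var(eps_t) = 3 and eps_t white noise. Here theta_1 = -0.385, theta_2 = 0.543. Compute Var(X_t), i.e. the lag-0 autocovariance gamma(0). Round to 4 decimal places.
\gamma(0) = 4.3292

For an MA(q) process X_t = eps_t + sum_i theta_i eps_{t-i} with
Var(eps_t) = sigma^2, the variance is
  gamma(0) = sigma^2 * (1 + sum_i theta_i^2).
  sum_i theta_i^2 = (-0.385)^2 + (0.543)^2 = 0.148225 + 0.294849 = 0.443074.
  gamma(0) = 3 * (1 + 0.443074) = 3 * 1.443074 = 4.329222, which rounds to 4.3292.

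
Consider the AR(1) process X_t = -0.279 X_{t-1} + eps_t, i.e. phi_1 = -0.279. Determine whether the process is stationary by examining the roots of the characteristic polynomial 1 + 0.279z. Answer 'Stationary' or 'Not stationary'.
\text{Stationary}

The AR(p) characteristic polynomial is P(z) = 1 + 0.279z.
Stationarity requires all roots to lie outside the unit circle, i.e. |z| > 1 for every root.
This is linear in z: 1 + (0.279) z = 0  =>  z = -1/(0.279) = -3.584229,  |z| = 3.584229.
Moduli of all roots: 3.5842.
All moduli strictly greater than 1? Yes.
Verdict: Stationary.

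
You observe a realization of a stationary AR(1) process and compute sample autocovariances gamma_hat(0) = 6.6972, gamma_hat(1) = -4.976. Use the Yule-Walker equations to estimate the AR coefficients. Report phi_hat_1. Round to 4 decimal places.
\hat\phi_{1} = -0.7430

The Yule-Walker equations for an AR(p) process read, in matrix form,
  Gamma_p phi = r_p,   with   (Gamma_p)_{ij} = gamma(|i - j|),
                       (r_p)_i = gamma(i),   i,j = 1..p.
Substitute the sample gammas (Toeplitz matrix and right-hand side of size 1):
  Gamma_p = [[6.6972]]
  r_p     = [-4.976]
With p = 1 this is the single equation gamma(0) phi_1 = gamma(1):
  phi_hat_1 = gamma(1) / gamma(0) = -4.976 / 6.6972 = -0.7430.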